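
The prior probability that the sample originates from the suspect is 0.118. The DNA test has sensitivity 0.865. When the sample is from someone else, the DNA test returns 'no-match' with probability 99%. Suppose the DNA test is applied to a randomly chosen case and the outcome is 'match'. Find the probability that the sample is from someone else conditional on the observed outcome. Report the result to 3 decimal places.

Let H be the event that the sample originates from the suspect. P(H) = 0.118, so P(¬H) = 0.882. With E the 'match' result, P(E|H) = 0.865 and P(E|¬H) = 0.01.
P(E) = 0.865·0.118 + 0.01·0.882 = 0.10207 + 0.0088200 = 0.11089.
By Bayes' theorem, P(H|E) = 0.10207 / 0.11089 = 0.920. Hence P(¬H|E) = 1 − 0.920 = 0.080.

P(¬H | E) ≈ 0.080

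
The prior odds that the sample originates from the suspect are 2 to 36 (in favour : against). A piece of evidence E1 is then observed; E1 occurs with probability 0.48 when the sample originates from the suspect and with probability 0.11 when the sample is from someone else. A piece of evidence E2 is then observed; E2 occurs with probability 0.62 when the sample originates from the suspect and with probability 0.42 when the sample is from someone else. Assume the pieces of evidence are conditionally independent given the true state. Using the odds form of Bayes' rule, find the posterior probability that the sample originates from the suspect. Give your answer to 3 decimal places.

Posterior probability ≈ 0.264

Prior odds = 2/36 = 0.055556.
Likelihood ratio for E1 = 0.48/0.11 = 4.3636.
Likelihood ratio for E2 = 0.62/0.42 = 1.4762.
Posterior odds = prior odds × LR₁ × LR₂ = 0.35786.
Posterior probability = odds/(1+odds) = 0.35786/1.3579 = 0.264.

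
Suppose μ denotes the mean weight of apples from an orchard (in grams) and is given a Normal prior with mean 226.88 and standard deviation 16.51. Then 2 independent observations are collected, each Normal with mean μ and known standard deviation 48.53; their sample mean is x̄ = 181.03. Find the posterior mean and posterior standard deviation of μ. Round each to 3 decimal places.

Posterior mean ≈ 218.262; posterior SD ≈ 14.878

Prior precision 1/τ₀² = 1/16.51² = 0.00366865; data precision n/σ² = 2/48.53² = 0.00084920.
Posterior precision = 0.00366865 + 0.00084920 = 0.00451785, giving posterior SD = 1/√0.00451785 = 14.878.
Posterior mean = (0.00366865·226.88 + 0.00084920·181.03) / 0.00451785 = 218.262.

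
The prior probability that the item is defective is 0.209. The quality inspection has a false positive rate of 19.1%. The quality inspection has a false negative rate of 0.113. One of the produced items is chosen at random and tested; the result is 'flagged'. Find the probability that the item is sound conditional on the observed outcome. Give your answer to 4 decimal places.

Write H for 'the item is defective'. Prior odds H:¬H = 0.209/0.791 = 0.26422. For the 'flagged' outcome, the likelihood ratio is 0.887/0.191 = 4.6440.
Posterior odds = 0.26422 × 4.6440 = 1.2270, so P(H|E) = 1.2270/(1+1.2270) = 0.5510. Then P(¬H|E) = 1 − 0.5510 = 0.4490.

P(¬H | E) ≈ 0.4490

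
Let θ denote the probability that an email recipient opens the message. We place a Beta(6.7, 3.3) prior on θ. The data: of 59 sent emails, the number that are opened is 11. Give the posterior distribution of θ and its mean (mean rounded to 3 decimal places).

Observing 11 successes and 48 failures updates Beta(6.7, 3.3) by adding the success and failure counts to the two shape parameters: α = 6.7+11 = 17.7, β = 3.3+48 = 51.3.
E[θ | data] = 17.7/(17.7+51.3) = 0.257.

Posterior: Beta(17.7, 51.3); mean ≈ 0.257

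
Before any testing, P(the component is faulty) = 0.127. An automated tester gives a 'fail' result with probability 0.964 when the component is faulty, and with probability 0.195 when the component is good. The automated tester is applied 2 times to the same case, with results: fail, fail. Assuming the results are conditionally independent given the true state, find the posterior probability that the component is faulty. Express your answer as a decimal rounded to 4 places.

With H the event that the component is faulty, the joint likelihood of the observed sequence is P(data|H) = 0.964·0.964 = 0.92930 and P(data|¬H) = 0.195·0.195 = 0.038025.
Bayes: P(H|data) = 0.127·0.92930 / (0.127·0.92930 + 0.873·0.038025) = 0.11802/0.15122 = 0.7805.

Posterior P(H) ≈ 0.7805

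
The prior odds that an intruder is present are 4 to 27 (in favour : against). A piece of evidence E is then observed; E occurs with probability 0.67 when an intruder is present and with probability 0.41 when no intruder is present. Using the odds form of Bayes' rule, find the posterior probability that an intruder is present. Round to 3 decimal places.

Posterior probability ≈ 0.195

Prior odds = 4/27 = 0.14815.
Likelihood ratio for E = 0.67/0.41 = 1.6341.
Posterior odds = prior odds × LR = 0.24210.
Posterior probability = odds/(1+odds) = 0.24210/1.2421 = 0.195.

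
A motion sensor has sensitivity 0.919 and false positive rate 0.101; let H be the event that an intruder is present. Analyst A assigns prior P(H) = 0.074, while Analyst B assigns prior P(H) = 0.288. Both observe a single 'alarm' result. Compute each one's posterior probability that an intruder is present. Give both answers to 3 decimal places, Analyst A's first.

Analyst A: 0.421; Analyst B: 0.786

P('+'|H) = 0.919, P('+'|¬H) = 0.101.
Analyst A: numerator 0.919·0.074 = 0.068006; evidence = 0.068006+0.101·0.926 = 0.16153; posterior = 0.421.
Analyst B: numerator 0.919·0.288 = 0.26467; evidence = 0.26467+0.101·0.712 = 0.33658; posterior = 0.786.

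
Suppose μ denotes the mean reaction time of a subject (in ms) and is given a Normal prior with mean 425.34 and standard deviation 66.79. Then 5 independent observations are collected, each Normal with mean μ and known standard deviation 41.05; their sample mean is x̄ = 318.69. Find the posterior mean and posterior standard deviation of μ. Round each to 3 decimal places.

Posterior mean ≈ 326.181; posterior SD ≈ 17.702

With known σ, the Normal prior is conjugate. Weight on the data is w = (n/σ²)/(n/σ² + 1/τ₀²) = 0.00296718/(0.00296718+0.00022417) = 0.92976.
Posterior mean = w·x̄ + (1−w)·μ₀ = 0.92976·318.69 + 0.070243·425.34 = 326.181. Posterior variance = 1/(0.00296718+0.00022417) = 313.347, so SD = 17.702.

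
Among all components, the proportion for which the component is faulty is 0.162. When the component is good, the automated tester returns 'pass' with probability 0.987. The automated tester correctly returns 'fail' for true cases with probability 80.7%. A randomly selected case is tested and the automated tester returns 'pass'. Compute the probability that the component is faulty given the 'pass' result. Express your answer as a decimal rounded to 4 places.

Let H be the event that the component is faulty. P(H) = 0.162, so P(¬H) = 0.838. With E the 'pass' result, P(E|H) = 0.193 and P(E|¬H) = 0.987.
P(E) = 0.193·0.162 + 0.987·0.838 = 0.031266 + 0.82711 = 0.85837.
By Bayes' theorem, P(H|E) = 0.031266 / 0.85837 = 0.0364.

P(H | E) ≈ 0.0364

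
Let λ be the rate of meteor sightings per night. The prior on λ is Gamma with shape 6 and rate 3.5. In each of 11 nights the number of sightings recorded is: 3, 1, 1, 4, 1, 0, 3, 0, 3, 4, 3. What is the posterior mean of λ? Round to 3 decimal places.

The Poisson likelihood adds the total count to the shape and the number of exposure periods to the rate. Here ∑xᵢ = 23 and n = 11, so shape 6→29 and rate 3.5→14.5.
E[λ | data] = 29/14.5 = 2.000.

Posterior mean ≈ 2.000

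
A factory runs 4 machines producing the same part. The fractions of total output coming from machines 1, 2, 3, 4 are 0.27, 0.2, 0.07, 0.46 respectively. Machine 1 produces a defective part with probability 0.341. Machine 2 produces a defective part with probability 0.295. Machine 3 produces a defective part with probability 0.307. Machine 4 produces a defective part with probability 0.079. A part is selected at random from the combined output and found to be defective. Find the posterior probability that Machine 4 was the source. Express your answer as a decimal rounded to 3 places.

Tabulate prior·likelihood by source: [1] prior 0.27, lik 0.341, product 0.09207; [2] prior 0.2, lik 0.295, product 0.05900; [3] prior 0.07, lik 0.307, product 0.02149; [4] prior 0.46, lik 0.079, product 0.03634.
Normalizing constant = 0.20890; the posterior for Machine 4 is its product over the sum, 0.03634/0.20890 = 0.174.

Posterior probability ≈ 0.174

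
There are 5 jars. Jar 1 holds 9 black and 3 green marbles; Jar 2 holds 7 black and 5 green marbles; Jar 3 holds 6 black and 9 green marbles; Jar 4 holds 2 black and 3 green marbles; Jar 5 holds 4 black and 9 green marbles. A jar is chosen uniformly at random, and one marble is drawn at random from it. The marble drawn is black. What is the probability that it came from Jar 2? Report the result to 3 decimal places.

Tabulate prior·likelihood by source: [1] prior 0.2, lik 0.75, product 0.1500; [2] prior 0.2, lik 0.5833, product 0.1167; [3] prior 0.2, lik 0.4, product 0.08000; [4] prior 0.2, lik 0.4, product 0.08000; [5] prior 0.2, lik 0.3077, product 0.06154.
Normalizing constant = 0.48821; the posterior for Jar 2 is its product over the sum, 0.1167/0.48821 = 0.239.

Posterior probability ≈ 0.239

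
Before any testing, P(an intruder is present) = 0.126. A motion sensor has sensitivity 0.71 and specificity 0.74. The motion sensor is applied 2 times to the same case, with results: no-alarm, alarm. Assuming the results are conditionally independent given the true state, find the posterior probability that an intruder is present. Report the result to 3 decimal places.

Posterior P(H) ≈ 0.134

With H the event that an intruder is present, the joint likelihood of the observed sequence is P(data|H) = 0.29·0.71 = 0.20590 and P(data|¬H) = 0.74·0.26 = 0.19240.
Bayes: P(H|data) = 0.126·0.20590 / (0.126·0.20590 + 0.874·0.19240) = 0.025943/0.19410 = 0.1337.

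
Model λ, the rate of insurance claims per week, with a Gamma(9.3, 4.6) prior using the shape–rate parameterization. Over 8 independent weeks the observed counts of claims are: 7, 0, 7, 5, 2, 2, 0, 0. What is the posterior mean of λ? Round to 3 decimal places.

Total count ∑xᵢ = 23 over n = 8 weeks.
Gamma is conjugate to the Poisson likelihood: posterior is Gamma(shape = 9.3+23 = 32.3, rate = 4.6+8 = 12.6).
E[λ | data] = 32.3/12.6 = 2.563.

Posterior mean ≈ 2.563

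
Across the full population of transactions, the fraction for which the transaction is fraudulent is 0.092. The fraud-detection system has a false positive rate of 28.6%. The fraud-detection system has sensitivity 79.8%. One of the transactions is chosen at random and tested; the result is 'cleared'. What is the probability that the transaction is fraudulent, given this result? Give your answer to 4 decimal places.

P(H | E) ≈ 0.0279

Write H for 'the transaction is fraudulent'. Prior odds H:¬H = 0.092/0.908 = 0.10132. For the 'cleared' outcome, the likelihood ratio is 0.202/0.714 = 0.28291.
Posterior odds = 0.10132 × 0.28291 = 0.028665, so P(H|E) = 0.028665/(1+0.028665) = 0.0279.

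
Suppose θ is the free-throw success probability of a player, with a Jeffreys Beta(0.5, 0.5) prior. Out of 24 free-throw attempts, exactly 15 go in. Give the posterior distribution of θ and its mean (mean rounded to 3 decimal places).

The binomial likelihood is conjugate to the Beta prior: with 15 successes and 9 failures, the posterior is Beta(0.5+15, 0.5+9) = Beta(15.5, 9.5).
Posterior mean = α/(α+β) = 15.5/25 = 0.620.

Posterior: Beta(15.5, 9.5); mean ≈ 0.620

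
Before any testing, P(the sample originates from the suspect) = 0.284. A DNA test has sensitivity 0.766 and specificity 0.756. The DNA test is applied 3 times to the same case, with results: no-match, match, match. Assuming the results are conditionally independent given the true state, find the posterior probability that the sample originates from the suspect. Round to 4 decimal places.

Let H be the event that the sample originates from the suspect; start with P(H) = 0.284. P('match'|H) = 0.766, P('match'|¬H) = 0.244.
Update on result 1 ('no-match'): P(H) ← 0.234·0.2840 / (0.234·0.2840 + 0.756·0.7160) = 0.066456/0.60775 = 0.1093.
Update on result 2 ('match'): P(H) ← 0.766·0.1093 / (0.766·0.1093 + 0.244·0.8907) = 0.083760/0.30108 = 0.2782.
Update on result 3 ('match'): P(H) ← 0.766·0.2782 / (0.766·0.2782 + 0.244·0.7218) = 0.21310/0.38922 = 0.5475.

Posterior P(H) ≈ 0.5475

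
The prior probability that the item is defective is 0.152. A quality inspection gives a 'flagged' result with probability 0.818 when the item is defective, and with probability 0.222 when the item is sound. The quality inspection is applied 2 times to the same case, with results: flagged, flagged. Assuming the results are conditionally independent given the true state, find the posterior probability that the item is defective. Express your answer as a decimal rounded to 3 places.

Let H be the event that the item is defective; start with P(H) = 0.152. P('flagged'|H) = 0.818, P('flagged'|¬H) = 0.222.
Update on result 1 ('flagged'): P(H) ← 0.818·0.1520 / (0.818·0.1520 + 0.222·0.8480) = 0.12434/0.31259 = 0.3978.
Update on result 2 ('flagged'): P(H) ← 0.818·0.3978 / (0.818·0.3978 + 0.222·0.6022) = 0.32537/0.45906 = 0.7088.

Posterior P(H) ≈ 0.709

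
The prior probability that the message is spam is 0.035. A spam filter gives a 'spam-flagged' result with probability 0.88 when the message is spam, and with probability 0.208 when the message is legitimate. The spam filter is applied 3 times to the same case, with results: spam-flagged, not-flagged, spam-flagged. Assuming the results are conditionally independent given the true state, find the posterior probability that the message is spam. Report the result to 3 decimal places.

Posterior P(H) ≈ 0.090

Let H be the event that the message is spam; start with P(H) = 0.035. P('spam-flagged'|H) = 0.88, P('spam-flagged'|¬H) = 0.208.
Update on result 1 ('spam-flagged'): P(H) ← 0.88·0.0350 / (0.88·0.0350 + 0.208·0.9650) = 0.030800/0.23152 = 0.1330.
Update on result 2 ('not-flagged'): P(H) ← 0.12·0.1330 / (0.12·0.1330 + 0.792·0.8670) = 0.015964/0.70260 = 0.0227.
Update on result 3 ('spam-flagged'): P(H) ← 0.88·0.0227 / (0.88·0.0227 + 0.208·0.9773) = 0.019995/0.22327 = 0.0896.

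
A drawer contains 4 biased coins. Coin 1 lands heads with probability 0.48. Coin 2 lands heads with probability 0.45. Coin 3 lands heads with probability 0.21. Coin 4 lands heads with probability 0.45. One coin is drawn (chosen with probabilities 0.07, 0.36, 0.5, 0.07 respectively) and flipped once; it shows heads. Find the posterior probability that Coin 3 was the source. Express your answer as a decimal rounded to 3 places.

Posterior probability ≈ 0.316

P(heads|C1) = 0.48; P(heads|C2) = 0.45; P(heads|C3) = 0.21; P(heads|C4) = 0.45.
Prior × likelihood for each source: 0.07·0.48=0.03360, 0.36·0.45=0.1620, 0.5·0.21=0.1050, 0.07·0.45=0.03150. Summing gives P(heads) = 0.33210.
P(Coin 3 | heads) = 0.1050 / 0.33210 = 0.316.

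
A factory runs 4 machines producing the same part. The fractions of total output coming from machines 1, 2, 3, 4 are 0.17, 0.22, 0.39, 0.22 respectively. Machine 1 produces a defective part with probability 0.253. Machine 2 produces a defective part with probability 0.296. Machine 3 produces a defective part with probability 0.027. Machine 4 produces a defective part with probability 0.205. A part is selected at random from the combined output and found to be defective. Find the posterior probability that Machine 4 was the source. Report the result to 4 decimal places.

P(defective|M1) = 0.253; P(defective|M2) = 0.296; P(defective|M3) = 0.027; P(defective|M4) = 0.205.
Prior × likelihood for each source: 0.17·0.253=0.04301, 0.22·0.296=0.06512, 0.39·0.027=0.01053, 0.22·0.205=0.04510. Summing gives P(defective) = 0.16376.
P(Machine 4 | defective) = 0.04510 / 0.16376 = 0.2754.

Posterior probability ≈ 0.2754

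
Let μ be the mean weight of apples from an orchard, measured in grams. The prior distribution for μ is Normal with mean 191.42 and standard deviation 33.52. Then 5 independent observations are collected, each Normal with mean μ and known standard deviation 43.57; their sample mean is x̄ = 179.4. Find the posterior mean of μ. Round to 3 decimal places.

With known σ, the Normal prior is conjugate. Weight on the data is w = (n/σ²)/(n/σ² + 1/τ₀²) = 0.00263387/(0.00263387+0.00089000) = 0.74744.
Posterior mean = w·x̄ + (1−w)·μ₀ = 0.74744·179.4 + 0.25256·191.42 = 182.436.

Posterior mean ≈ 182.436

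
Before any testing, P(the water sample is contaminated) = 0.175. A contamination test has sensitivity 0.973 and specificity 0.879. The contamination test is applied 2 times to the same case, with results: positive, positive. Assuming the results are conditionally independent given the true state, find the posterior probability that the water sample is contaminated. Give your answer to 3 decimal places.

Let H be the event that the water sample is contaminated; start with P(H) = 0.175. P('positive'|H) = 0.973, P('positive'|¬H) = 0.121.
Update on result 1 ('positive'): P(H) ← 0.973·0.1750 / (0.973·0.1750 + 0.121·0.8250) = 0.17027/0.27010 = 0.6304.
Update on result 2 ('positive'): P(H) ← 0.973·0.6304 / (0.973·0.6304 + 0.121·0.3696) = 0.61339/0.65811 = 0.9320.

Posterior P(H) ≈ 0.932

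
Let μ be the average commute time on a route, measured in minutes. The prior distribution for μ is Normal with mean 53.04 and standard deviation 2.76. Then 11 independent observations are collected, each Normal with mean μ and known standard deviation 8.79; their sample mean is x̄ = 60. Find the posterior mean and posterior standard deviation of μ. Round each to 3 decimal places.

With known σ, the Normal prior is conjugate. Weight on the data is w = (n/σ²)/(n/σ² + 1/τ₀²) = 0.142369/(0.142369+0.131275) = 0.52027.
Posterior mean = w·x̄ + (1−w)·μ₀ = 0.52027·60 + 0.47973·53.04 = 56.661. Posterior variance = 1/(0.142369+0.131275) = 3.65439, so SD = 1.912.

Posterior mean ≈ 56.661; posterior SD ≈ 1.912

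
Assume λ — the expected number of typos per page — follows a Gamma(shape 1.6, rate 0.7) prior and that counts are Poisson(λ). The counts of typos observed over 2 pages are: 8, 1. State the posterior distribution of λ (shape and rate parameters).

Posterior: Gamma(shape=10.6, rate=2.7)

The Poisson likelihood adds the total count to the shape and the number of exposure periods to the rate. Here ∑xᵢ = 9 and n = 2, so shape 1.6→10.6 and rate 0.7→2.7.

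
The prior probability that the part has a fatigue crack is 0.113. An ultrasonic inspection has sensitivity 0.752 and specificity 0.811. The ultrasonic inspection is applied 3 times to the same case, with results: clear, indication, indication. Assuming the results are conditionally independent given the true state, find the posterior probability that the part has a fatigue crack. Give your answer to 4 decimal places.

Posterior P(H) ≈ 0.3815

With H the event that the part has a fatigue crack, the joint likelihood of the observed sequence is P(data|H) = 0.248·0.752·0.752 = 0.14024 and P(data|¬H) = 0.811·0.189·0.189 = 0.028970.
Bayes: P(H|data) = 0.113·0.14024 / (0.113·0.14024 + 0.887·0.028970) = 0.015848/0.041544 = 0.3815.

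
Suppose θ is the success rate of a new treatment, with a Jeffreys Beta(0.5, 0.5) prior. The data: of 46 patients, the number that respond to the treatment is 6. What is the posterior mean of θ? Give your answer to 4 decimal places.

Observing 6 successes and 40 failures updates Beta(0.5, 0.5) by adding the success and failure counts to the two shape parameters: α = 0.5+6 = 6.5, β = 0.5+40 = 40.5.
E[θ | data] = 6.5/(6.5+40.5) = 0.1383.

Posterior mean ≈ 0.1383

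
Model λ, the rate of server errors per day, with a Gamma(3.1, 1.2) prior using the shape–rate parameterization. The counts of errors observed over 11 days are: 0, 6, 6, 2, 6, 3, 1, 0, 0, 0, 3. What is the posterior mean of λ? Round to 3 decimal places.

Posterior mean ≈ 2.467

Total count ∑xᵢ = 27 over n = 11 days.
Gamma is conjugate to the Poisson likelihood: posterior is Gamma(shape = 3.1+27 = 30.1, rate = 1.2+11 = 12.2).
E[λ | data] = 30.1/12.2 = 2.467.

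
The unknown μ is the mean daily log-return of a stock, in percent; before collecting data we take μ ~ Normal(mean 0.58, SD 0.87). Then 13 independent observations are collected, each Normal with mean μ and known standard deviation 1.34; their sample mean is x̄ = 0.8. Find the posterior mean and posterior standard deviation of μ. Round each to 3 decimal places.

Prior precision 1/τ₀² = 1/0.87² = 1.32118; data precision n/σ² = 13/1.34² = 7.23992.
Posterior precision = 1.32118 + 7.23992 = 8.56110, giving posterior SD = 1/√8.56110 = 0.342.
Posterior mean = (1.32118·0.58 + 7.23992·0.8) / 8.56110 = 0.766.

Posterior mean ≈ 0.766; posterior SD ≈ 0.342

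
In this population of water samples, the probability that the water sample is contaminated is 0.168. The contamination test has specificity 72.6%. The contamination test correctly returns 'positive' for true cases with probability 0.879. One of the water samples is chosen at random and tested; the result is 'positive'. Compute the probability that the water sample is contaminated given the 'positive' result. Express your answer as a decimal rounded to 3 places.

P(H | E) ≈ 0.393

Write H for 'the water sample is contaminated'. Prior odds H:¬H = 0.168/0.832 = 0.20192. For the 'positive' outcome, the likelihood ratio is 0.879/0.274 = 3.2080.
Posterior odds = 0.20192 × 3.2080 = 0.64778, so P(H|E) = 0.64778/(1+0.64778) = 0.393.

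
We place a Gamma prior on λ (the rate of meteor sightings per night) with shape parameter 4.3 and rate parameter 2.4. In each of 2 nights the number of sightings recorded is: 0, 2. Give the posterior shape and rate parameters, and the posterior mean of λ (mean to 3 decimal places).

Posterior: Gamma(shape=6.3, rate=4.4); mean ≈ 1.432

Total count ∑xᵢ = 2 over n = 2 nights.
Gamma is conjugate to the Poisson likelihood: posterior is Gamma(shape = 4.3+2 = 6.3, rate = 2.4+2 = 4.4).
E[λ | data] = 6.3/4.4 = 1.432.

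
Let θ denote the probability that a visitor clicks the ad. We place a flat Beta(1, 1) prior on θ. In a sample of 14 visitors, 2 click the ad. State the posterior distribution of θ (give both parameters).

Observing 2 successes and 12 failures updates Beta(1, 1) by adding the success and failure counts to the two shape parameters: α = 1+2 = 3, β = 1+12 = 13.

Posterior: Beta(3, 13)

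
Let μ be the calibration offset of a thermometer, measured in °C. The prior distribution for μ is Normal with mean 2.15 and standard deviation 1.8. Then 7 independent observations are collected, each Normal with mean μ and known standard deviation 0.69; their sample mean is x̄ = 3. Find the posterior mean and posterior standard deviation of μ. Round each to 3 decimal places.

Prior precision 1/τ₀² = 1/1.8² = 0.308642; data precision n/σ² = 7/0.69² = 14.7028.
Posterior precision = 0.308642 + 14.7028 = 15.0114, giving posterior SD = 1/√15.0114 = 0.258.
Posterior mean = (0.308642·2.15 + 14.7028·3) / 15.0114 = 2.983.

Posterior mean ≈ 2.983; posterior SD ≈ 0.258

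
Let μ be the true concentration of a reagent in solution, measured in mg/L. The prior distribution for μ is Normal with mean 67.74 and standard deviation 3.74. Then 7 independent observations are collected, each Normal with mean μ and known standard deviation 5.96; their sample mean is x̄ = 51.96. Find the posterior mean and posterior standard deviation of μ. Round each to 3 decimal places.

Prior precision 1/τ₀² = 1/3.74² = 0.0714919; data precision n/σ² = 7/5.96² = 0.197063.
Posterior precision = 0.0714919 + 0.197063 = 0.268555, giving posterior SD = 1/√0.268555 = 1.930.
Posterior mean = (0.0714919·67.74 + 0.197063·51.96) / 0.268555 = 56.161.

Posterior mean ≈ 56.161; posterior SD ≈ 1.930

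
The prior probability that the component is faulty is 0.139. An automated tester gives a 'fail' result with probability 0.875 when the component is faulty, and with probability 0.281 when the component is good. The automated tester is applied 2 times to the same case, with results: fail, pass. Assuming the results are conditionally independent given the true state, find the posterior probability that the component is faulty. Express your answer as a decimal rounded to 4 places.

Posterior P(H) ≈ 0.0804

Let H be the event that the component is faulty; start with P(H) = 0.139. P('fail'|H) = 0.875, P('fail'|¬H) = 0.281.
Update on result 1 ('fail'): P(H) ← 0.875·0.1390 / (0.875·0.1390 + 0.281·0.8610) = 0.12163/0.36357 = 0.3345.
Update on result 2 ('pass'): P(H) ← 0.125·0.3345 / (0.125·0.3345 + 0.719·0.6655) = 0.041817/0.52029 = 0.0804.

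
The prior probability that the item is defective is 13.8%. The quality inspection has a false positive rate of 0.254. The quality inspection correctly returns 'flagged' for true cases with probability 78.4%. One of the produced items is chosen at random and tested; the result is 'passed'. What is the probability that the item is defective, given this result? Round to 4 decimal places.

Let H be the event that the item is defective. P(H) = 0.138, so P(¬H) = 0.862. With E the 'passed' result, P(E|H) = 0.216 and P(E|¬H) = 0.746.
P(E) = 0.216·0.138 + 0.746·0.862 = 0.029808 + 0.64305 = 0.67286.
By Bayes' theorem, P(H|E) = 0.029808 / 0.67286 = 0.0443.

P(H | E) ≈ 0.0443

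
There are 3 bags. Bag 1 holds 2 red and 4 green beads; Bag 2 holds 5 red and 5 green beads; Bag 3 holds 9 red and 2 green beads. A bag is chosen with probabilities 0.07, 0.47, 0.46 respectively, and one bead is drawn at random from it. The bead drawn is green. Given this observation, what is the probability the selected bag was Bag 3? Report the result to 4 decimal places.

Tabulate prior·likelihood by source: [1] prior 0.07, lik 0.6667, product 0.04667; [2] prior 0.47, lik 0.5, product 0.2350; [3] prior 0.46, lik 0.1818, product 0.08364.
Normalizing constant = 0.36530; the posterior for Bag 3 is its product over the sum, 0.08364/0.36530 = 0.2290.

Posterior probability ≈ 0.2290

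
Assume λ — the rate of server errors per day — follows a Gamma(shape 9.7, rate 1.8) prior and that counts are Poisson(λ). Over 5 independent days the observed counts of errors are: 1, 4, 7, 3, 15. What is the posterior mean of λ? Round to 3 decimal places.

The Poisson likelihood adds the total count to the shape and the number of exposure periods to the rate. Here ∑xᵢ = 30 and n = 5, so shape 9.7→39.7 and rate 1.8→6.8.
Posterior mean = shape/rate = 39.7/6.8 = 5.838.

Posterior mean ≈ 5.838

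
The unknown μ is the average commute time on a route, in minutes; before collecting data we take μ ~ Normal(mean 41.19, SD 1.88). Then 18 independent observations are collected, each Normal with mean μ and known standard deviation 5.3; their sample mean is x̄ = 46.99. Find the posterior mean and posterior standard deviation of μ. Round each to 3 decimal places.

With known σ, the Normal prior is conjugate. Weight on the data is w = (n/σ²)/(n/σ² + 1/τ₀²) = 0.640797/(0.640797+0.282933) = 0.69371.
Posterior mean = w·x̄ + (1−w)·μ₀ = 0.69371·46.99 + 0.30629·41.19 = 45.213. Posterior variance = 1/(0.640797+0.282933) = 1.08257, so SD = 1.040.

Posterior mean ≈ 45.213; posterior SD ≈ 1.040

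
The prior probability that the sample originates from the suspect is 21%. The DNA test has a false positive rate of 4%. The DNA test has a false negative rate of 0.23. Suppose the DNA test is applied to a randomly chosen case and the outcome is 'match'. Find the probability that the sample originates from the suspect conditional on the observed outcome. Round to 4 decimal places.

P(H | E) ≈ 0.8365

Write H for 'the sample originates from the suspect'. Prior odds H:¬H = 0.21/0.79 = 0.26582. For the 'match' outcome, the likelihood ratio is 0.77/0.04 = 19.250.
Posterior odds = 0.26582 × 19.250 = 5.1171, so P(H|E) = 5.1171/(1+5.1171) = 0.8365.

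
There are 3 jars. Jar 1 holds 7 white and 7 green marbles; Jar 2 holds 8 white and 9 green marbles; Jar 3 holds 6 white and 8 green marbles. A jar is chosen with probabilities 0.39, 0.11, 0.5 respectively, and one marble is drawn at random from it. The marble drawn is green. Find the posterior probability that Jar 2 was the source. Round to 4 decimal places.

Tabulate prior·likelihood by source: [1] prior 0.39, lik 0.5, product 0.1950; [2] prior 0.11, lik 0.5294, product 0.05824; [3] prior 0.5, lik 0.5714, product 0.2857.
Normalizing constant = 0.53895; the posterior for Jar 2 is its product over the sum, 0.05824/0.53895 = 0.1081.

Posterior probability ≈ 0.1081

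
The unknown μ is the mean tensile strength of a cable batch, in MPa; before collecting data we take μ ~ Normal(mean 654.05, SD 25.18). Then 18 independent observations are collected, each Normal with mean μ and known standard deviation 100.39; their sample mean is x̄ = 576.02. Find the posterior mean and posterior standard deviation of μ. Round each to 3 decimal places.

Prior precision 1/τ₀² = 1/25.18² = 0.00157721; data precision n/σ² = 18/100.39² = 0.00178604.
Posterior precision = 0.00157721 + 0.00178604 = 0.00336325, giving posterior SD = 1/√0.00336325 = 17.243.
Posterior mean = (0.00157721·654.05 + 0.00178604·576.02) / 0.00336325 = 612.612.

Posterior mean ≈ 612.612; posterior SD ≈ 17.243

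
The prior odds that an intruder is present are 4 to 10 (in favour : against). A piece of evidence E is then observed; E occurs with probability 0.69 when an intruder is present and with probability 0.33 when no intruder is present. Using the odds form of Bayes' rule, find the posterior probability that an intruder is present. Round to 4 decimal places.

Prior odds = 4/10 = 0.40000. In log-odds, ln(0.40000) = -0.91629.
Add log likelihood ratio: ln(2.0909) = 0.73760.
Posterior log-odds = -0.17869, so posterior odds = exp(-0.17869) = 0.83636. Converting, P(H|E) = 0.83636/1.8364 = 0.4554.

Posterior probability ≈ 0.4554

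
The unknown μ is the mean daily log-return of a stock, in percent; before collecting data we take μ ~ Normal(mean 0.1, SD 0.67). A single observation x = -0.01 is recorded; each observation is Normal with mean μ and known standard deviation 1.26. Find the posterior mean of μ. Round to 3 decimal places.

Prior precision 1/τ₀² = 1/0.67² = 2.22767; data precision n/σ² = 1/1.26² = 0.629882.
Posterior precision = 2.22767 + 0.629882 = 2.85755.
Posterior mean = (2.22767·0.1 + 0.629882·-0.01) / 2.85755 = 0.076.

Posterior mean ≈ 0.076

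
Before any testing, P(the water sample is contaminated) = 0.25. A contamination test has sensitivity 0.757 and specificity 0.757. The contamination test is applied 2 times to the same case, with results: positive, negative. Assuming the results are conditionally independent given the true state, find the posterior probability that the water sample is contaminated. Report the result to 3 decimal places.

Let H be the event that the water sample is contaminated; start with P(H) = 0.25. P('positive'|H) = 0.757, P('positive'|¬H) = 0.243.
Update on result 1 ('positive'): P(H) ← 0.757·0.2500 / (0.757·0.2500 + 0.243·0.7500) = 0.18925/0.37150 = 0.5094.
Update on result 2 ('negative'): P(H) ← 0.243·0.5094 / (0.243·0.5094 + 0.757·0.4906) = 0.12379/0.49516 = 0.2500.

Posterior P(H) ≈ 0.250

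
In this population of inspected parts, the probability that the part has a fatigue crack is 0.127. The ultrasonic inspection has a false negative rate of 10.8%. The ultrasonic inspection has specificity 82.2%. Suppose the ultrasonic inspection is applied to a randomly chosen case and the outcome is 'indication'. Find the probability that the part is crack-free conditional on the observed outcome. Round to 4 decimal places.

Let H be the event that the part has a fatigue crack. P(H) = 0.127, so P(¬H) = 0.873. With E the 'indication' result, P(E|H) = 0.892 and P(E|¬H) = 0.178.
P(E) = 0.892·0.127 + 0.178·0.873 = 0.11328 + 0.15539 = 0.26868.
By Bayes' theorem, P(H|E) = 0.11328 / 0.26868 = 0.4216. Hence P(¬H|E) = 1 − 0.4216 = 0.5784.

P(¬H | E) ≈ 0.5784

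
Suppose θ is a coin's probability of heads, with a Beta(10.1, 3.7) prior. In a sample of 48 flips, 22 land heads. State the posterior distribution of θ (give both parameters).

The binomial likelihood is conjugate to the Beta prior: with 22 successes and 26 failures, the posterior is Beta(10.1+22, 3.7+26) = Beta(32.1, 29.7).

Posterior: Beta(32.1, 29.7)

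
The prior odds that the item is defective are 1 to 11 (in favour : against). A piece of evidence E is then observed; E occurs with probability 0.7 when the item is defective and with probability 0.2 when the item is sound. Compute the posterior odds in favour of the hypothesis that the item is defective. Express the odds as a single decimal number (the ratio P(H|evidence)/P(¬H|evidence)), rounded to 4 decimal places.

Prior odds = 1/11 = 0.090909.
Likelihood ratio for E = 0.7/0.2 = 3.5000.
Posterior odds = prior odds × LR = 0.31818.

Posterior odds ≈ 0.3182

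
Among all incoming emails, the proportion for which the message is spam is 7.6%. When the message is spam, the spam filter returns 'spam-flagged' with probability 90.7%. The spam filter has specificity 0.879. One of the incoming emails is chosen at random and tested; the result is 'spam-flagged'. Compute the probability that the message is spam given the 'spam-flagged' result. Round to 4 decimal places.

Let H be the event that the message is spam. P(H) = 0.076, so P(¬H) = 0.924. With E the 'spam-flagged' result, P(E|H) = 0.907 and P(E|¬H) = 0.121.
P(E) = 0.907·0.076 + 0.121·0.924 = 0.068932 + 0.11180 = 0.18074.
By Bayes' theorem, P(H|E) = 0.068932 / 0.18074 = 0.3814.

P(H | E) ≈ 0.3814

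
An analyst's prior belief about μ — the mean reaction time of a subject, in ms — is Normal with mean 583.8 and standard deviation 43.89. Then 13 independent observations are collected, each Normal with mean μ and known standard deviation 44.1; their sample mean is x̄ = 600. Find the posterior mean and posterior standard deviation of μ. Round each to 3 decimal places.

Posterior mean ≈ 598.833; posterior SD ≈ 11.782

With known σ, the Normal prior is conjugate. Weight on the data is w = (n/σ²)/(n/σ² + 1/τ₀²) = 0.00668446/(0.00668446+0.00051912) = 0.92794.
Posterior mean = w·x̄ + (1−w)·μ₀ = 0.92794·600 + 0.072064·583.8 = 598.833. Posterior variance = 1/(0.00668446+0.00051912) = 138.820, so SD = 11.782.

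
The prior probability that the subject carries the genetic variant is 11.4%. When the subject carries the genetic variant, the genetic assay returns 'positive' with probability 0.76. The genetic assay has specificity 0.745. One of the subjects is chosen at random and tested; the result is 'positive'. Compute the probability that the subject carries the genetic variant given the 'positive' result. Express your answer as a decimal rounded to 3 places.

P(H | E) ≈ 0.277

Write H for 'the subject carries the genetic variant'. Prior odds H:¬H = 0.114/0.886 = 0.12867. For the 'positive' outcome, the likelihood ratio is 0.76/0.255 = 2.9804.
Posterior odds = 0.12867 × 2.9804 = 0.38348, so P(H|E) = 0.38348/(1+0.38348) = 0.277.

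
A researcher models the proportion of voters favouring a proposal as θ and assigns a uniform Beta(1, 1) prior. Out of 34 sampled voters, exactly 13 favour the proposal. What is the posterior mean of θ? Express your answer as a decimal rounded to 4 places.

Posterior mean ≈ 0.3889

Observing 13 successes and 21 failures updates Beta(1, 1) by adding the success and failure counts to the two shape parameters: α = 1+13 = 14, β = 1+21 = 22.
Posterior mean = α/(α+β) = 14/36 = 0.3889.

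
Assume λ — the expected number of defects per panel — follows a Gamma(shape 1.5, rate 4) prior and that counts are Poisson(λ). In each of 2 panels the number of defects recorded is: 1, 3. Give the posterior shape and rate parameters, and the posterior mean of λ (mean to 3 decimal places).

Total count ∑xᵢ = 4 over n = 2 panels.
Gamma is conjugate to the Poisson likelihood: posterior is Gamma(shape = 1.5+4 = 5.5, rate = 4+2 = 6).
Posterior mean = shape/rate = 5.5/6 = 0.917.

Posterior: Gamma(shape=5.5, rate=6); mean ≈ 0.917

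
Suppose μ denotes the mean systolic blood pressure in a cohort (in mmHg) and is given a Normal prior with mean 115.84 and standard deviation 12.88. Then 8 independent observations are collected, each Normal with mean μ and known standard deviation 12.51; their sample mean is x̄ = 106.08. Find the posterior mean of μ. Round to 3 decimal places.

Prior precision 1/τ₀² = 1/12.88² = 0.00602793; data precision n/σ² = 8/12.51² = 0.0511182.
Posterior precision = 0.00602793 + 0.0511182 = 0.0571461.
Posterior mean = (0.00602793·115.84 + 0.0511182·106.08) / 0.0571461 = 107.110.

Posterior mean ≈ 107.110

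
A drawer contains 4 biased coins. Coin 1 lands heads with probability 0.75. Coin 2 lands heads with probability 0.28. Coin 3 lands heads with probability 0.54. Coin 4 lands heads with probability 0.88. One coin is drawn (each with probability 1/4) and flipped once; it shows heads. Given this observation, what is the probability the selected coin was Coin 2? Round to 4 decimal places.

Tabulate prior·likelihood by source: [1] prior 0.25, lik 0.75, product 0.1875; [2] prior 0.25, lik 0.28, product 0.07000; [3] prior 0.25, lik 0.54, product 0.1350; [4] prior 0.25, lik 0.88, product 0.2200.
Normalizing constant = 0.61250; the posterior for Coin 2 is its product over the sum, 0.07000/0.61250 = 0.1143.

Posterior probability ≈ 0.1143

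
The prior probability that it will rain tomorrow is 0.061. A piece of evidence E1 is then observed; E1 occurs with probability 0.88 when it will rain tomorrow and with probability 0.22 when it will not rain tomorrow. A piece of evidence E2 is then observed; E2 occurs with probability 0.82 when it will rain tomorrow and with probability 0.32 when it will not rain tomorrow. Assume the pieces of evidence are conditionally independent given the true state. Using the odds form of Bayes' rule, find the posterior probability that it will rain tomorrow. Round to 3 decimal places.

Prior odds = 0.061/(1−0.061) = 0.064963. In log-odds, ln(0.064963) = -2.7339.
Add log likelihood ratios: ln(4.0000) + ln(2.5625) = 2.3273.
Posterior log-odds = -0.40666, so posterior odds = exp(-0.40666) = 0.66587. Converting, P(H|E) = 0.66587/1.6659 = 0.400.

Posterior probability ≈ 0.400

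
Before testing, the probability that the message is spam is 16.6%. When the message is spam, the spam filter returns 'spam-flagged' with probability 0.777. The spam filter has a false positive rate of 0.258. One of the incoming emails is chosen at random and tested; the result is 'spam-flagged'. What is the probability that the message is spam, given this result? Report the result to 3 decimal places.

Write H for 'the message is spam'. Prior odds H:¬H = 0.166/0.834 = 0.19904. For the 'spam-flagged' outcome, the likelihood ratio is 0.777/0.258 = 3.0116.
Posterior odds = 0.19904 × 3.0116 = 0.59944, so P(H|E) = 0.59944/(1+0.59944) = 0.375.

P(H | E) ≈ 0.375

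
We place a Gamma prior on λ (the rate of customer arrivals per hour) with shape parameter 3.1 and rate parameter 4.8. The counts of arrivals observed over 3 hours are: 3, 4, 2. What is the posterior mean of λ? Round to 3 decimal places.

The Poisson likelihood adds the total count to the shape and the number of exposure periods to the rate. Here ∑xᵢ = 9 and n = 3, so shape 3.1→12.1 and rate 4.8→7.8.
Posterior mean = shape/rate = 12.1/7.8 = 1.551.

Posterior mean ≈ 1.551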